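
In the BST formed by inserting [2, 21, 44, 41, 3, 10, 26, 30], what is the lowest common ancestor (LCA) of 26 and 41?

Tree insertion order: [2, 21, 44, 41, 3, 10, 26, 30]
Tree (level-order array): [2, None, 21, 3, 44, None, 10, 41, None, None, None, 26, None, None, 30]
In a BST, the LCA of p=26, q=41 is the first node v on the
root-to-leaf path with p <= v <= q (go left if both < v, right if both > v).
Walk from root:
  at 2: both 26 and 41 > 2, go right
  at 21: both 26 and 41 > 21, go right
  at 44: both 26 and 41 < 44, go left
  at 41: 26 <= 41 <= 41, this is the LCA
LCA = 41


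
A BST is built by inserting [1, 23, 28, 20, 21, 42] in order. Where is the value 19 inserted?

Starting tree (level order): [1, None, 23, 20, 28, None, 21, None, 42]
Insertion path: 1 -> 23 -> 20
Result: insert 19 as left child of 20
Final tree (level order): [1, None, 23, 20, 28, 19, 21, None, 42]


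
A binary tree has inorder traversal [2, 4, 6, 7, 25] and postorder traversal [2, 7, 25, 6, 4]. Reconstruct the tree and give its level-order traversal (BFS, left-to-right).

Inorder:   [2, 4, 6, 7, 25]
Postorder: [2, 7, 25, 6, 4]
Algorithm: postorder visits root last, so walk postorder right-to-left;
each value is the root of the current inorder slice — split it at that
value, recurse on the right subtree first, then the left.
Recursive splits:
  root=4; inorder splits into left=[2], right=[6, 7, 25]
  root=6; inorder splits into left=[], right=[7, 25]
  root=25; inorder splits into left=[7], right=[]
  root=7; inorder splits into left=[], right=[]
  root=2; inorder splits into left=[], right=[]
Reconstructed level-order: [4, 2, 6, 25, 7]


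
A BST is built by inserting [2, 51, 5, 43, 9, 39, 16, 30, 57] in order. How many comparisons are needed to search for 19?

Search path for 19: 2 -> 51 -> 5 -> 43 -> 9 -> 39 -> 16 -> 30
Found: False
Comparisons: 8


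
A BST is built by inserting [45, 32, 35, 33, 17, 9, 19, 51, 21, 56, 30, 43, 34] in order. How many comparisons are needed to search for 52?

Search path for 52: 45 -> 51 -> 56
Found: False
Comparisons: 3


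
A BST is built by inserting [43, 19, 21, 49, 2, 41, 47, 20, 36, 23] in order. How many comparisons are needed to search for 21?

Search path for 21: 43 -> 19 -> 21
Found: True
Comparisons: 3


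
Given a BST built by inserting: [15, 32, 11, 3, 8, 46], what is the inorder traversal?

Tree insertion order: [15, 32, 11, 3, 8, 46]
Tree (level-order array): [15, 11, 32, 3, None, None, 46, None, 8]
Inorder traversal: [3, 8, 11, 15, 32, 46]


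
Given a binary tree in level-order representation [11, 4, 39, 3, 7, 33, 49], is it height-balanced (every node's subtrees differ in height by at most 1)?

Tree (level-order array): [11, 4, 39, 3, 7, 33, 49]
Definition: a tree is height-balanced if, at every node, |h(left) - h(right)| <= 1 (empty subtree has height -1).
Bottom-up per-node check:
  node 3: h_left=-1, h_right=-1, diff=0 [OK], height=0
  node 7: h_left=-1, h_right=-1, diff=0 [OK], height=0
  node 4: h_left=0, h_right=0, diff=0 [OK], height=1
  node 33: h_left=-1, h_right=-1, diff=0 [OK], height=0
  node 49: h_left=-1, h_right=-1, diff=0 [OK], height=0
  node 39: h_left=0, h_right=0, diff=0 [OK], height=1
  node 11: h_left=1, h_right=1, diff=0 [OK], height=2
All nodes satisfy the balance condition.
Result: Balanced


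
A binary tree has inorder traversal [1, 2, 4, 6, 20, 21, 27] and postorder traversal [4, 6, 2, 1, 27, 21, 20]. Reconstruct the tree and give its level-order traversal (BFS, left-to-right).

Inorder:   [1, 2, 4, 6, 20, 21, 27]
Postorder: [4, 6, 2, 1, 27, 21, 20]
Algorithm: postorder visits root last, so walk postorder right-to-left;
each value is the root of the current inorder slice — split it at that
value, recurse on the right subtree first, then the left.
Recursive splits:
  root=20; inorder splits into left=[1, 2, 4, 6], right=[21, 27]
  root=21; inorder splits into left=[], right=[27]
  root=27; inorder splits into left=[], right=[]
  root=1; inorder splits into left=[], right=[2, 4, 6]
  root=2; inorder splits into left=[], right=[4, 6]
  root=6; inorder splits into left=[4], right=[]
  root=4; inorder splits into left=[], right=[]
Reconstructed level-order: [20, 1, 21, 2, 27, 6, 4]


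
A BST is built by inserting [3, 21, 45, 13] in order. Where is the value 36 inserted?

Starting tree (level order): [3, None, 21, 13, 45]
Insertion path: 3 -> 21 -> 45
Result: insert 36 as left child of 45
Final tree (level order): [3, None, 21, 13, 45, None, None, 36]


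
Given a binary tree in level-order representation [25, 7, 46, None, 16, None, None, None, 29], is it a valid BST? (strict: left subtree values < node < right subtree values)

Level-order array: [25, 7, 46, None, 16, None, None, None, 29]
Validate using subtree bounds (lo, hi): at each node, require lo < value < hi,
then recurse left with hi=value and right with lo=value.
Preorder trace (stopping at first violation):
  at node 25 with bounds (-inf, +inf): OK
  at node 7 with bounds (-inf, 25): OK
  at node 16 with bounds (7, 25): OK
  at node 29 with bounds (16, 25): VIOLATION
Node 29 violates its bound: not (16 < 29 < 25).
Result: Not a valid BST


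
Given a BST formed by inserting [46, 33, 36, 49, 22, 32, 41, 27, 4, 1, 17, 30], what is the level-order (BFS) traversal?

Tree insertion order: [46, 33, 36, 49, 22, 32, 41, 27, 4, 1, 17, 30]
Tree (level-order array): [46, 33, 49, 22, 36, None, None, 4, 32, None, 41, 1, 17, 27, None, None, None, None, None, None, None, None, 30]
BFS from the root, enqueuing left then right child of each popped node:
  queue [46] -> pop 46, enqueue [33, 49], visited so far: [46]
  queue [33, 49] -> pop 33, enqueue [22, 36], visited so far: [46, 33]
  queue [49, 22, 36] -> pop 49, enqueue [none], visited so far: [46, 33, 49]
  queue [22, 36] -> pop 22, enqueue [4, 32], visited so far: [46, 33, 49, 22]
  queue [36, 4, 32] -> pop 36, enqueue [41], visited so far: [46, 33, 49, 22, 36]
  queue [4, 32, 41] -> pop 4, enqueue [1, 17], visited so far: [46, 33, 49, 22, 36, 4]
  queue [32, 41, 1, 17] -> pop 32, enqueue [27], visited so far: [46, 33, 49, 22, 36, 4, 32]
  queue [41, 1, 17, 27] -> pop 41, enqueue [none], visited so far: [46, 33, 49, 22, 36, 4, 32, 41]
  queue [1, 17, 27] -> pop 1, enqueue [none], visited so far: [46, 33, 49, 22, 36, 4, 32, 41, 1]
  queue [17, 27] -> pop 17, enqueue [none], visited so far: [46, 33, 49, 22, 36, 4, 32, 41, 1, 17]
  queue [27] -> pop 27, enqueue [30], visited so far: [46, 33, 49, 22, 36, 4, 32, 41, 1, 17, 27]
  queue [30] -> pop 30, enqueue [none], visited so far: [46, 33, 49, 22, 36, 4, 32, 41, 1, 17, 27, 30]
Result: [46, 33, 49, 22, 36, 4, 32, 41, 1, 17, 27, 30]


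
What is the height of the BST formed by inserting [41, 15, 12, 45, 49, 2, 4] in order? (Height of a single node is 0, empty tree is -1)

Insertion order: [41, 15, 12, 45, 49, 2, 4]
Tree (level-order array): [41, 15, 45, 12, None, None, 49, 2, None, None, None, None, 4]
Compute height bottom-up (empty subtree = -1):
  height(4) = 1 + max(-1, -1) = 0
  height(2) = 1 + max(-1, 0) = 1
  height(12) = 1 + max(1, -1) = 2
  height(15) = 1 + max(2, -1) = 3
  height(49) = 1 + max(-1, -1) = 0
  height(45) = 1 + max(-1, 0) = 1
  height(41) = 1 + max(3, 1) = 4
Height = 4


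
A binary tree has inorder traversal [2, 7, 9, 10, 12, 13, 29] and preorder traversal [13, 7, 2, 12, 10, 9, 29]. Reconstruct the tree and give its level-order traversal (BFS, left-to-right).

Inorder:  [2, 7, 9, 10, 12, 13, 29]
Preorder: [13, 7, 2, 12, 10, 9, 29]
Algorithm: preorder visits root first, so consume preorder in order;
for each root, split the current inorder slice at that value into
left-subtree inorder and right-subtree inorder, then recurse.
Recursive splits:
  root=13; inorder splits into left=[2, 7, 9, 10, 12], right=[29]
  root=7; inorder splits into left=[2], right=[9, 10, 12]
  root=2; inorder splits into left=[], right=[]
  root=12; inorder splits into left=[9, 10], right=[]
  root=10; inorder splits into left=[9], right=[]
  root=9; inorder splits into left=[], right=[]
  root=29; inorder splits into left=[], right=[]
Reconstructed level-order: [13, 7, 29, 2, 12, 10, 9]


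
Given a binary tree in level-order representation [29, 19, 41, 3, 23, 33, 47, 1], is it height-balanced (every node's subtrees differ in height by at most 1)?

Tree (level-order array): [29, 19, 41, 3, 23, 33, 47, 1]
Definition: a tree is height-balanced if, at every node, |h(left) - h(right)| <= 1 (empty subtree has height -1).
Bottom-up per-node check:
  node 1: h_left=-1, h_right=-1, diff=0 [OK], height=0
  node 3: h_left=0, h_right=-1, diff=1 [OK], height=1
  node 23: h_left=-1, h_right=-1, diff=0 [OK], height=0
  node 19: h_left=1, h_right=0, diff=1 [OK], height=2
  node 33: h_left=-1, h_right=-1, diff=0 [OK], height=0
  node 47: h_left=-1, h_right=-1, diff=0 [OK], height=0
  node 41: h_left=0, h_right=0, diff=0 [OK], height=1
  node 29: h_left=2, h_right=1, diff=1 [OK], height=3
All nodes satisfy the balance condition.
Result: Balanced


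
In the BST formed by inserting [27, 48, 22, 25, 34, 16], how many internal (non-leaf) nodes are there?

Tree built from: [27, 48, 22, 25, 34, 16]
Tree (level-order array): [27, 22, 48, 16, 25, 34]
Rule: An internal node has at least one child.
Per-node child counts:
  node 27: 2 child(ren)
  node 22: 2 child(ren)
  node 16: 0 child(ren)
  node 25: 0 child(ren)
  node 48: 1 child(ren)
  node 34: 0 child(ren)
Matching nodes: [27, 22, 48]
Count of internal (non-leaf) nodes: 3


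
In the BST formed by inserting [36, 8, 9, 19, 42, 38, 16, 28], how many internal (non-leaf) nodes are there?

Tree built from: [36, 8, 9, 19, 42, 38, 16, 28]
Tree (level-order array): [36, 8, 42, None, 9, 38, None, None, 19, None, None, 16, 28]
Rule: An internal node has at least one child.
Per-node child counts:
  node 36: 2 child(ren)
  node 8: 1 child(ren)
  node 9: 1 child(ren)
  node 19: 2 child(ren)
  node 16: 0 child(ren)
  node 28: 0 child(ren)
  node 42: 1 child(ren)
  node 38: 0 child(ren)
Matching nodes: [36, 8, 9, 19, 42]
Count of internal (non-leaf) nodes: 5


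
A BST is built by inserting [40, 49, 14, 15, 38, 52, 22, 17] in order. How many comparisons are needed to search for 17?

Search path for 17: 40 -> 14 -> 15 -> 38 -> 22 -> 17
Found: True
Comparisons: 6


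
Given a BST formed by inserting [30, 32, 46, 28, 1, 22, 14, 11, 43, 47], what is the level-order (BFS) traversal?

Tree insertion order: [30, 32, 46, 28, 1, 22, 14, 11, 43, 47]
Tree (level-order array): [30, 28, 32, 1, None, None, 46, None, 22, 43, 47, 14, None, None, None, None, None, 11]
BFS from the root, enqueuing left then right child of each popped node:
  queue [30] -> pop 30, enqueue [28, 32], visited so far: [30]
  queue [28, 32] -> pop 28, enqueue [1], visited so far: [30, 28]
  queue [32, 1] -> pop 32, enqueue [46], visited so far: [30, 28, 32]
  queue [1, 46] -> pop 1, enqueue [22], visited so far: [30, 28, 32, 1]
  queue [46, 22] -> pop 46, enqueue [43, 47], visited so far: [30, 28, 32, 1, 46]
  queue [22, 43, 47] -> pop 22, enqueue [14], visited so far: [30, 28, 32, 1, 46, 22]
  queue [43, 47, 14] -> pop 43, enqueue [none], visited so far: [30, 28, 32, 1, 46, 22, 43]
  queue [47, 14] -> pop 47, enqueue [none], visited so far: [30, 28, 32, 1, 46, 22, 43, 47]
  queue [14] -> pop 14, enqueue [11], visited so far: [30, 28, 32, 1, 46, 22, 43, 47, 14]
  queue [11] -> pop 11, enqueue [none], visited so far: [30, 28, 32, 1, 46, 22, 43, 47, 14, 11]
Result: [30, 28, 32, 1, 46, 22, 43, 47, 14, 11]


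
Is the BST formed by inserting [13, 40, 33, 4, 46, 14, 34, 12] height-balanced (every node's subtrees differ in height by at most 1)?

Tree (level-order array): [13, 4, 40, None, 12, 33, 46, None, None, 14, 34]
Definition: a tree is height-balanced if, at every node, |h(left) - h(right)| <= 1 (empty subtree has height -1).
Bottom-up per-node check:
  node 12: h_left=-1, h_right=-1, diff=0 [OK], height=0
  node 4: h_left=-1, h_right=0, diff=1 [OK], height=1
  node 14: h_left=-1, h_right=-1, diff=0 [OK], height=0
  node 34: h_left=-1, h_right=-1, diff=0 [OK], height=0
  node 33: h_left=0, h_right=0, diff=0 [OK], height=1
  node 46: h_left=-1, h_right=-1, diff=0 [OK], height=0
  node 40: h_left=1, h_right=0, diff=1 [OK], height=2
  node 13: h_left=1, h_right=2, diff=1 [OK], height=3
All nodes satisfy the balance condition.
Result: Balanced


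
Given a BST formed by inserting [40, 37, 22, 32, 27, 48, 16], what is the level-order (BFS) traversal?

Tree insertion order: [40, 37, 22, 32, 27, 48, 16]
Tree (level-order array): [40, 37, 48, 22, None, None, None, 16, 32, None, None, 27]
BFS from the root, enqueuing left then right child of each popped node:
  queue [40] -> pop 40, enqueue [37, 48], visited so far: [40]
  queue [37, 48] -> pop 37, enqueue [22], visited so far: [40, 37]
  queue [48, 22] -> pop 48, enqueue [none], visited so far: [40, 37, 48]
  queue [22] -> pop 22, enqueue [16, 32], visited so far: [40, 37, 48, 22]
  queue [16, 32] -> pop 16, enqueue [none], visited so far: [40, 37, 48, 22, 16]
  queue [32] -> pop 32, enqueue [27], visited so far: [40, 37, 48, 22, 16, 32]
  queue [27] -> pop 27, enqueue [none], visited so far: [40, 37, 48, 22, 16, 32, 27]
Result: [40, 37, 48, 22, 16, 32, 27]


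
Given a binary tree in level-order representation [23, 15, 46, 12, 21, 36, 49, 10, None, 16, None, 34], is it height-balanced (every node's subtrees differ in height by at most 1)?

Tree (level-order array): [23, 15, 46, 12, 21, 36, 49, 10, None, 16, None, 34]
Definition: a tree is height-balanced if, at every node, |h(left) - h(right)| <= 1 (empty subtree has height -1).
Bottom-up per-node check:
  node 10: h_left=-1, h_right=-1, diff=0 [OK], height=0
  node 12: h_left=0, h_right=-1, diff=1 [OK], height=1
  node 16: h_left=-1, h_right=-1, diff=0 [OK], height=0
  node 21: h_left=0, h_right=-1, diff=1 [OK], height=1
  node 15: h_left=1, h_right=1, diff=0 [OK], height=2
  node 34: h_left=-1, h_right=-1, diff=0 [OK], height=0
  node 36: h_left=0, h_right=-1, diff=1 [OK], height=1
  node 49: h_left=-1, h_right=-1, diff=0 [OK], height=0
  node 46: h_left=1, h_right=0, diff=1 [OK], height=2
  node 23: h_left=2, h_right=2, diff=0 [OK], height=3
All nodes satisfy the balance condition.
Result: Balanced


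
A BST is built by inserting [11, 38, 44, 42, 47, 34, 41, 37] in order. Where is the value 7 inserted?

Starting tree (level order): [11, None, 38, 34, 44, None, 37, 42, 47, None, None, 41]
Insertion path: 11
Result: insert 7 as left child of 11
Final tree (level order): [11, 7, 38, None, None, 34, 44, None, 37, 42, 47, None, None, 41]


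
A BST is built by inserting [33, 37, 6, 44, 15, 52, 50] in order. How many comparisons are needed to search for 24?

Search path for 24: 33 -> 6 -> 15
Found: False
Comparisons: 3


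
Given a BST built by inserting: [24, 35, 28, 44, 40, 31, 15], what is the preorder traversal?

Tree insertion order: [24, 35, 28, 44, 40, 31, 15]
Tree (level-order array): [24, 15, 35, None, None, 28, 44, None, 31, 40]
Preorder traversal: [24, 15, 35, 28, 31, 44, 40]


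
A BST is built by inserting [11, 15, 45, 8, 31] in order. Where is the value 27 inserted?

Starting tree (level order): [11, 8, 15, None, None, None, 45, 31]
Insertion path: 11 -> 15 -> 45 -> 31
Result: insert 27 as left child of 31
Final tree (level order): [11, 8, 15, None, None, None, 45, 31, None, 27]


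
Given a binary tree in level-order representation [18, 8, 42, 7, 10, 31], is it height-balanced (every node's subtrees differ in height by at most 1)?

Tree (level-order array): [18, 8, 42, 7, 10, 31]
Definition: a tree is height-balanced if, at every node, |h(left) - h(right)| <= 1 (empty subtree has height -1).
Bottom-up per-node check:
  node 7: h_left=-1, h_right=-1, diff=0 [OK], height=0
  node 10: h_left=-1, h_right=-1, diff=0 [OK], height=0
  node 8: h_left=0, h_right=0, diff=0 [OK], height=1
  node 31: h_left=-1, h_right=-1, diff=0 [OK], height=0
  node 42: h_left=0, h_right=-1, diff=1 [OK], height=1
  node 18: h_left=1, h_right=1, diff=0 [OK], height=2
All nodes satisfy the balance condition.
Result: Balanced


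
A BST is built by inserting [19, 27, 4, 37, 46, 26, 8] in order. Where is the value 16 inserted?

Starting tree (level order): [19, 4, 27, None, 8, 26, 37, None, None, None, None, None, 46]
Insertion path: 19 -> 4 -> 8
Result: insert 16 as right child of 8
Final tree (level order): [19, 4, 27, None, 8, 26, 37, None, 16, None, None, None, 46]


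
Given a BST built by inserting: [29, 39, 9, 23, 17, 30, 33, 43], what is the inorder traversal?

Tree insertion order: [29, 39, 9, 23, 17, 30, 33, 43]
Tree (level-order array): [29, 9, 39, None, 23, 30, 43, 17, None, None, 33]
Inorder traversal: [9, 17, 23, 29, 30, 33, 39, 43]


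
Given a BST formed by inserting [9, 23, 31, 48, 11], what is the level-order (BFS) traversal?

Tree insertion order: [9, 23, 31, 48, 11]
Tree (level-order array): [9, None, 23, 11, 31, None, None, None, 48]
BFS from the root, enqueuing left then right child of each popped node:
  queue [9] -> pop 9, enqueue [23], visited so far: [9]
  queue [23] -> pop 23, enqueue [11, 31], visited so far: [9, 23]
  queue [11, 31] -> pop 11, enqueue [none], visited so far: [9, 23, 11]
  queue [31] -> pop 31, enqueue [48], visited so far: [9, 23, 11, 31]
  queue [48] -> pop 48, enqueue [none], visited so far: [9, 23, 11, 31, 48]
Result: [9, 23, 11, 31, 48]


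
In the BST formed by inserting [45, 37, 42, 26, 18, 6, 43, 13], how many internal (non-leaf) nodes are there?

Tree built from: [45, 37, 42, 26, 18, 6, 43, 13]
Tree (level-order array): [45, 37, None, 26, 42, 18, None, None, 43, 6, None, None, None, None, 13]
Rule: An internal node has at least one child.
Per-node child counts:
  node 45: 1 child(ren)
  node 37: 2 child(ren)
  node 26: 1 child(ren)
  node 18: 1 child(ren)
  node 6: 1 child(ren)
  node 13: 0 child(ren)
  node 42: 1 child(ren)
  node 43: 0 child(ren)
Matching nodes: [45, 37, 26, 18, 6, 42]
Count of internal (non-leaf) nodes: 6


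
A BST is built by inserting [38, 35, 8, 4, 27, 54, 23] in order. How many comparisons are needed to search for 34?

Search path for 34: 38 -> 35 -> 8 -> 27
Found: False
Comparisons: 4


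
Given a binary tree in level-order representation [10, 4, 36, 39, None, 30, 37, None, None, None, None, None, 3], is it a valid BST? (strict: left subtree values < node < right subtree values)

Level-order array: [10, 4, 36, 39, None, 30, 37, None, None, None, None, None, 3]
Validate using subtree bounds (lo, hi): at each node, require lo < value < hi,
then recurse left with hi=value and right with lo=value.
Preorder trace (stopping at first violation):
  at node 10 with bounds (-inf, +inf): OK
  at node 4 with bounds (-inf, 10): OK
  at node 39 with bounds (-inf, 4): VIOLATION
Node 39 violates its bound: not (-inf < 39 < 4).
Result: Not a valid BST


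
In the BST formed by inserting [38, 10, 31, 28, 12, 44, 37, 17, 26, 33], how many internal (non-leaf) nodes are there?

Tree built from: [38, 10, 31, 28, 12, 44, 37, 17, 26, 33]
Tree (level-order array): [38, 10, 44, None, 31, None, None, 28, 37, 12, None, 33, None, None, 17, None, None, None, 26]
Rule: An internal node has at least one child.
Per-node child counts:
  node 38: 2 child(ren)
  node 10: 1 child(ren)
  node 31: 2 child(ren)
  node 28: 1 child(ren)
  node 12: 1 child(ren)
  node 17: 1 child(ren)
  node 26: 0 child(ren)
  node 37: 1 child(ren)
  node 33: 0 child(ren)
  node 44: 0 child(ren)
Matching nodes: [38, 10, 31, 28, 12, 17, 37]
Count of internal (non-leaf) nodes: 7


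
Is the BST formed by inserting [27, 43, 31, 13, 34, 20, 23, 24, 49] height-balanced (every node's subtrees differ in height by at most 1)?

Tree (level-order array): [27, 13, 43, None, 20, 31, 49, None, 23, None, 34, None, None, None, 24]
Definition: a tree is height-balanced if, at every node, |h(left) - h(right)| <= 1 (empty subtree has height -1).
Bottom-up per-node check:
  node 24: h_left=-1, h_right=-1, diff=0 [OK], height=0
  node 23: h_left=-1, h_right=0, diff=1 [OK], height=1
  node 20: h_left=-1, h_right=1, diff=2 [FAIL (|-1-1|=2 > 1)], height=2
  node 13: h_left=-1, h_right=2, diff=3 [FAIL (|-1-2|=3 > 1)], height=3
  node 34: h_left=-1, h_right=-1, diff=0 [OK], height=0
  node 31: h_left=-1, h_right=0, diff=1 [OK], height=1
  node 49: h_left=-1, h_right=-1, diff=0 [OK], height=0
  node 43: h_left=1, h_right=0, diff=1 [OK], height=2
  node 27: h_left=3, h_right=2, diff=1 [OK], height=4
Node 20 violates the condition: |-1 - 1| = 2 > 1.
Result: Not balanced


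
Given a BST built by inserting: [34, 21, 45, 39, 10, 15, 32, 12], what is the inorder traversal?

Tree insertion order: [34, 21, 45, 39, 10, 15, 32, 12]
Tree (level-order array): [34, 21, 45, 10, 32, 39, None, None, 15, None, None, None, None, 12]
Inorder traversal: [10, 12, 15, 21, 32, 34, 39, 45]


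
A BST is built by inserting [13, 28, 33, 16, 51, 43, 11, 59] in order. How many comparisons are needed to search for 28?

Search path for 28: 13 -> 28
Found: True
Comparisons: 2


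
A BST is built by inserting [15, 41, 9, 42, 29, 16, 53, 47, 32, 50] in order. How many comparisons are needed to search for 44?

Search path for 44: 15 -> 41 -> 42 -> 53 -> 47
Found: False
Comparisons: 5


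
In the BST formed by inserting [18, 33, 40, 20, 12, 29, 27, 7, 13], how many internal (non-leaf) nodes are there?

Tree built from: [18, 33, 40, 20, 12, 29, 27, 7, 13]
Tree (level-order array): [18, 12, 33, 7, 13, 20, 40, None, None, None, None, None, 29, None, None, 27]
Rule: An internal node has at least one child.
Per-node child counts:
  node 18: 2 child(ren)
  node 12: 2 child(ren)
  node 7: 0 child(ren)
  node 13: 0 child(ren)
  node 33: 2 child(ren)
  node 20: 1 child(ren)
  node 29: 1 child(ren)
  node 27: 0 child(ren)
  node 40: 0 child(ren)
Matching nodes: [18, 12, 33, 20, 29]
Count of internal (non-leaf) nodes: 5


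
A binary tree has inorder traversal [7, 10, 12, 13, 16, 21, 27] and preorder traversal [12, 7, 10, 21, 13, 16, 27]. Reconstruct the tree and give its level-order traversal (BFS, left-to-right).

Inorder:  [7, 10, 12, 13, 16, 21, 27]
Preorder: [12, 7, 10, 21, 13, 16, 27]
Algorithm: preorder visits root first, so consume preorder in order;
for each root, split the current inorder slice at that value into
left-subtree inorder and right-subtree inorder, then recurse.
Recursive splits:
  root=12; inorder splits into left=[7, 10], right=[13, 16, 21, 27]
  root=7; inorder splits into left=[], right=[10]
  root=10; inorder splits into left=[], right=[]
  root=21; inorder splits into left=[13, 16], right=[27]
  root=13; inorder splits into left=[], right=[16]
  root=16; inorder splits into left=[], right=[]
  root=27; inorder splits into left=[], right=[]
Reconstructed level-order: [12, 7, 21, 10, 13, 27, 16]


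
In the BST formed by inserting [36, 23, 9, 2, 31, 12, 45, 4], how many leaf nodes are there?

Tree built from: [36, 23, 9, 2, 31, 12, 45, 4]
Tree (level-order array): [36, 23, 45, 9, 31, None, None, 2, 12, None, None, None, 4]
Rule: A leaf has 0 children.
Per-node child counts:
  node 36: 2 child(ren)
  node 23: 2 child(ren)
  node 9: 2 child(ren)
  node 2: 1 child(ren)
  node 4: 0 child(ren)
  node 12: 0 child(ren)
  node 31: 0 child(ren)
  node 45: 0 child(ren)
Matching nodes: [4, 12, 31, 45]
Count of leaf nodes: 4


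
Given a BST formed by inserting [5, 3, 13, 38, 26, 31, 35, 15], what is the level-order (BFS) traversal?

Tree insertion order: [5, 3, 13, 38, 26, 31, 35, 15]
Tree (level-order array): [5, 3, 13, None, None, None, 38, 26, None, 15, 31, None, None, None, 35]
BFS from the root, enqueuing left then right child of each popped node:
  queue [5] -> pop 5, enqueue [3, 13], visited so far: [5]
  queue [3, 13] -> pop 3, enqueue [none], visited so far: [5, 3]
  queue [13] -> pop 13, enqueue [38], visited so far: [5, 3, 13]
  queue [38] -> pop 38, enqueue [26], visited so far: [5, 3, 13, 38]
  queue [26] -> pop 26, enqueue [15, 31], visited so far: [5, 3, 13, 38, 26]
  queue [15, 31] -> pop 15, enqueue [none], visited so far: [5, 3, 13, 38, 26, 15]
  queue [31] -> pop 31, enqueue [35], visited so far: [5, 3, 13, 38, 26, 15, 31]
  queue [35] -> pop 35, enqueue [none], visited so far: [5, 3, 13, 38, 26, 15, 31, 35]
Result: [5, 3, 13, 38, 26, 15, 31, 35]


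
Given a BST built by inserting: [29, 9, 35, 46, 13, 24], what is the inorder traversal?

Tree insertion order: [29, 9, 35, 46, 13, 24]
Tree (level-order array): [29, 9, 35, None, 13, None, 46, None, 24]
Inorder traversal: [9, 13, 24, 29, 35, 46]


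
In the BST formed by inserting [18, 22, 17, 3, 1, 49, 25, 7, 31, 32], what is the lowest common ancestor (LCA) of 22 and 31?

Tree insertion order: [18, 22, 17, 3, 1, 49, 25, 7, 31, 32]
Tree (level-order array): [18, 17, 22, 3, None, None, 49, 1, 7, 25, None, None, None, None, None, None, 31, None, 32]
In a BST, the LCA of p=22, q=31 is the first node v on the
root-to-leaf path with p <= v <= q (go left if both < v, right if both > v).
Walk from root:
  at 18: both 22 and 31 > 18, go right
  at 22: 22 <= 22 <= 31, this is the LCA
LCA = 22


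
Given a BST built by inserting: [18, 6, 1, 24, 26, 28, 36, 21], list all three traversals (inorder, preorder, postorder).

Tree insertion order: [18, 6, 1, 24, 26, 28, 36, 21]
Tree (level-order array): [18, 6, 24, 1, None, 21, 26, None, None, None, None, None, 28, None, 36]
Inorder (L, root, R): [1, 6, 18, 21, 24, 26, 28, 36]
Preorder (root, L, R): [18, 6, 1, 24, 21, 26, 28, 36]
Postorder (L, R, root): [1, 6, 21, 36, 28, 26, 24, 18]


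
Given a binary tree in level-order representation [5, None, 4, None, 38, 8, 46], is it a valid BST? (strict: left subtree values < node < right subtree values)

Level-order array: [5, None, 4, None, 38, 8, 46]
Validate using subtree bounds (lo, hi): at each node, require lo < value < hi,
then recurse left with hi=value and right with lo=value.
Preorder trace (stopping at first violation):
  at node 5 with bounds (-inf, +inf): OK
  at node 4 with bounds (5, +inf): VIOLATION
Node 4 violates its bound: not (5 < 4 < +inf).
Result: Not a valid BST


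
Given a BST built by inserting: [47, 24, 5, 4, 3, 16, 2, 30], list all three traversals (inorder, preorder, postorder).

Tree insertion order: [47, 24, 5, 4, 3, 16, 2, 30]
Tree (level-order array): [47, 24, None, 5, 30, 4, 16, None, None, 3, None, None, None, 2]
Inorder (L, root, R): [2, 3, 4, 5, 16, 24, 30, 47]
Preorder (root, L, R): [47, 24, 5, 4, 3, 2, 16, 30]
Postorder (L, R, root): [2, 3, 4, 16, 5, 30, 24, 47]


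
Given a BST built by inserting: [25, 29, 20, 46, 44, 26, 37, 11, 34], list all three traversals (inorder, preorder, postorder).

Tree insertion order: [25, 29, 20, 46, 44, 26, 37, 11, 34]
Tree (level-order array): [25, 20, 29, 11, None, 26, 46, None, None, None, None, 44, None, 37, None, 34]
Inorder (L, root, R): [11, 20, 25, 26, 29, 34, 37, 44, 46]
Preorder (root, L, R): [25, 20, 11, 29, 26, 46, 44, 37, 34]
Postorder (L, R, root): [11, 20, 26, 34, 37, 44, 46, 29, 25]


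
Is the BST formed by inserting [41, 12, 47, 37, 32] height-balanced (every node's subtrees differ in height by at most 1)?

Tree (level-order array): [41, 12, 47, None, 37, None, None, 32]
Definition: a tree is height-balanced if, at every node, |h(left) - h(right)| <= 1 (empty subtree has height -1).
Bottom-up per-node check:
  node 32: h_left=-1, h_right=-1, diff=0 [OK], height=0
  node 37: h_left=0, h_right=-1, diff=1 [OK], height=1
  node 12: h_left=-1, h_right=1, diff=2 [FAIL (|-1-1|=2 > 1)], height=2
  node 47: h_left=-1, h_right=-1, diff=0 [OK], height=0
  node 41: h_left=2, h_right=0, diff=2 [FAIL (|2-0|=2 > 1)], height=3
Node 12 violates the condition: |-1 - 1| = 2 > 1.
Result: Not balanced


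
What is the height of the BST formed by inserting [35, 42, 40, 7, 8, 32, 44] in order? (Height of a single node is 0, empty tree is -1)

Insertion order: [35, 42, 40, 7, 8, 32, 44]
Tree (level-order array): [35, 7, 42, None, 8, 40, 44, None, 32]
Compute height bottom-up (empty subtree = -1):
  height(32) = 1 + max(-1, -1) = 0
  height(8) = 1 + max(-1, 0) = 1
  height(7) = 1 + max(-1, 1) = 2
  height(40) = 1 + max(-1, -1) = 0
  height(44) = 1 + max(-1, -1) = 0
  height(42) = 1 + max(0, 0) = 1
  height(35) = 1 + max(2, 1) = 3
Height = 3


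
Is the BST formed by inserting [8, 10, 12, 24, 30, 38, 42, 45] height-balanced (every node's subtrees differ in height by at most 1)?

Tree (level-order array): [8, None, 10, None, 12, None, 24, None, 30, None, 38, None, 42, None, 45]
Definition: a tree is height-balanced if, at every node, |h(left) - h(right)| <= 1 (empty subtree has height -1).
Bottom-up per-node check:
  node 45: h_left=-1, h_right=-1, diff=0 [OK], height=0
  node 42: h_left=-1, h_right=0, diff=1 [OK], height=1
  node 38: h_left=-1, h_right=1, diff=2 [FAIL (|-1-1|=2 > 1)], height=2
  node 30: h_left=-1, h_right=2, diff=3 [FAIL (|-1-2|=3 > 1)], height=3
  node 24: h_left=-1, h_right=3, diff=4 [FAIL (|-1-3|=4 > 1)], height=4
  node 12: h_left=-1, h_right=4, diff=5 [FAIL (|-1-4|=5 > 1)], height=5
  node 10: h_left=-1, h_right=5, diff=6 [FAIL (|-1-5|=6 > 1)], height=6
  node 8: h_left=-1, h_right=6, diff=7 [FAIL (|-1-6|=7 > 1)], height=7
Node 38 violates the condition: |-1 - 1| = 2 > 1.
Result: Not balanced


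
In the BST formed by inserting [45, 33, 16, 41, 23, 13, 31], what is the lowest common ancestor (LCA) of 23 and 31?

Tree insertion order: [45, 33, 16, 41, 23, 13, 31]
Tree (level-order array): [45, 33, None, 16, 41, 13, 23, None, None, None, None, None, 31]
In a BST, the LCA of p=23, q=31 is the first node v on the
root-to-leaf path with p <= v <= q (go left if both < v, right if both > v).
Walk from root:
  at 45: both 23 and 31 < 45, go left
  at 33: both 23 and 31 < 33, go left
  at 16: both 23 and 31 > 16, go right
  at 23: 23 <= 23 <= 31, this is the LCA
LCA = 23


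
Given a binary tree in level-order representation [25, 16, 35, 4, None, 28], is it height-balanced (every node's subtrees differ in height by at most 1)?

Tree (level-order array): [25, 16, 35, 4, None, 28]
Definition: a tree is height-balanced if, at every node, |h(left) - h(right)| <= 1 (empty subtree has height -1).
Bottom-up per-node check:
  node 4: h_left=-1, h_right=-1, diff=0 [OK], height=0
  node 16: h_left=0, h_right=-1, diff=1 [OK], height=1
  node 28: h_left=-1, h_right=-1, diff=0 [OK], height=0
  node 35: h_left=0, h_right=-1, diff=1 [OK], height=1
  node 25: h_left=1, h_right=1, diff=0 [OK], height=2
All nodes satisfy the balance condition.
Result: Balanced


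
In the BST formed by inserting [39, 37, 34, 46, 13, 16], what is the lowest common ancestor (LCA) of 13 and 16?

Tree insertion order: [39, 37, 34, 46, 13, 16]
Tree (level-order array): [39, 37, 46, 34, None, None, None, 13, None, None, 16]
In a BST, the LCA of p=13, q=16 is the first node v on the
root-to-leaf path with p <= v <= q (go left if both < v, right if both > v).
Walk from root:
  at 39: both 13 and 16 < 39, go left
  at 37: both 13 and 16 < 37, go left
  at 34: both 13 and 16 < 34, go left
  at 13: 13 <= 13 <= 16, this is the LCA
LCA = 13


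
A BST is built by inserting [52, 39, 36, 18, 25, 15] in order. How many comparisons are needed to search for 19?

Search path for 19: 52 -> 39 -> 36 -> 18 -> 25
Found: False
Comparisons: 5


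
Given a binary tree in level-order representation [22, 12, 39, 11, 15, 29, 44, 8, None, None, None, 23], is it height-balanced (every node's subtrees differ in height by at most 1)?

Tree (level-order array): [22, 12, 39, 11, 15, 29, 44, 8, None, None, None, 23]
Definition: a tree is height-balanced if, at every node, |h(left) - h(right)| <= 1 (empty subtree has height -1).
Bottom-up per-node check:
  node 8: h_left=-1, h_right=-1, diff=0 [OK], height=0
  node 11: h_left=0, h_right=-1, diff=1 [OK], height=1
  node 15: h_left=-1, h_right=-1, diff=0 [OK], height=0
  node 12: h_left=1, h_right=0, diff=1 [OK], height=2
  node 23: h_left=-1, h_right=-1, diff=0 [OK], height=0
  node 29: h_left=0, h_right=-1, diff=1 [OK], height=1
  node 44: h_left=-1, h_right=-1, diff=0 [OK], height=0
  node 39: h_left=1, h_right=0, diff=1 [OK], height=2
  node 22: h_left=2, h_right=2, diff=0 [OK], height=3
All nodes satisfy the balance condition.
Result: Balanced


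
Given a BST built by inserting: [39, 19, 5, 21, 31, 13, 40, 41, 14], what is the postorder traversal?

Tree insertion order: [39, 19, 5, 21, 31, 13, 40, 41, 14]
Tree (level-order array): [39, 19, 40, 5, 21, None, 41, None, 13, None, 31, None, None, None, 14]
Postorder traversal: [14, 13, 5, 31, 21, 19, 41, 40, 39]


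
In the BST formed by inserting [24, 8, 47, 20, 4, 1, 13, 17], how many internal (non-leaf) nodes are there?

Tree built from: [24, 8, 47, 20, 4, 1, 13, 17]
Tree (level-order array): [24, 8, 47, 4, 20, None, None, 1, None, 13, None, None, None, None, 17]
Rule: An internal node has at least one child.
Per-node child counts:
  node 24: 2 child(ren)
  node 8: 2 child(ren)
  node 4: 1 child(ren)
  node 1: 0 child(ren)
  node 20: 1 child(ren)
  node 13: 1 child(ren)
  node 17: 0 child(ren)
  node 47: 0 child(ren)
Matching nodes: [24, 8, 4, 20, 13]
Count of internal (non-leaf) nodes: 5


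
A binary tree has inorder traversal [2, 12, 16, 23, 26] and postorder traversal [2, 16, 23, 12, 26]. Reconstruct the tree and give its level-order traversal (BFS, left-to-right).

Inorder:   [2, 12, 16, 23, 26]
Postorder: [2, 16, 23, 12, 26]
Algorithm: postorder visits root last, so walk postorder right-to-left;
each value is the root of the current inorder slice — split it at that
value, recurse on the right subtree first, then the left.
Recursive splits:
  root=26; inorder splits into left=[2, 12, 16, 23], right=[]
  root=12; inorder splits into left=[2], right=[16, 23]
  root=23; inorder splits into left=[16], right=[]
  root=16; inorder splits into left=[], right=[]
  root=2; inorder splits into left=[], right=[]
Reconstructed level-order: [26, 12, 2, 23, 16]


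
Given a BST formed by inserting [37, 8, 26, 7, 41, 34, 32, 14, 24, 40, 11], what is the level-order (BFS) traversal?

Tree insertion order: [37, 8, 26, 7, 41, 34, 32, 14, 24, 40, 11]
Tree (level-order array): [37, 8, 41, 7, 26, 40, None, None, None, 14, 34, None, None, 11, 24, 32]
BFS from the root, enqueuing left then right child of each popped node:
  queue [37] -> pop 37, enqueue [8, 41], visited so far: [37]
  queue [8, 41] -> pop 8, enqueue [7, 26], visited so far: [37, 8]
  queue [41, 7, 26] -> pop 41, enqueue [40], visited so far: [37, 8, 41]
  queue [7, 26, 40] -> pop 7, enqueue [none], visited so far: [37, 8, 41, 7]
  queue [26, 40] -> pop 26, enqueue [14, 34], visited so far: [37, 8, 41, 7, 26]
  queue [40, 14, 34] -> pop 40, enqueue [none], visited so far: [37, 8, 41, 7, 26, 40]
  queue [14, 34] -> pop 14, enqueue [11, 24], visited so far: [37, 8, 41, 7, 26, 40, 14]
  queue [34, 11, 24] -> pop 34, enqueue [32], visited so far: [37, 8, 41, 7, 26, 40, 14, 34]
  queue [11, 24, 32] -> pop 11, enqueue [none], visited so far: [37, 8, 41, 7, 26, 40, 14, 34, 11]
  queue [24, 32] -> pop 24, enqueue [none], visited so far: [37, 8, 41, 7, 26, 40, 14, 34, 11, 24]
  queue [32] -> pop 32, enqueue [none], visited so far: [37, 8, 41, 7, 26, 40, 14, 34, 11, 24, 32]
Result: [37, 8, 41, 7, 26, 40, 14, 34, 11, 24, 32]


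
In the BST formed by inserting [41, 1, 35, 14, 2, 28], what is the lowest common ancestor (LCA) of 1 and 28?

Tree insertion order: [41, 1, 35, 14, 2, 28]
Tree (level-order array): [41, 1, None, None, 35, 14, None, 2, 28]
In a BST, the LCA of p=1, q=28 is the first node v on the
root-to-leaf path with p <= v <= q (go left if both < v, right if both > v).
Walk from root:
  at 41: both 1 and 28 < 41, go left
  at 1: 1 <= 1 <= 28, this is the LCA
LCA = 1


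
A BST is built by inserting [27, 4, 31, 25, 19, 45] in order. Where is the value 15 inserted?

Starting tree (level order): [27, 4, 31, None, 25, None, 45, 19]
Insertion path: 27 -> 4 -> 25 -> 19
Result: insert 15 as left child of 19
Final tree (level order): [27, 4, 31, None, 25, None, 45, 19, None, None, None, 15]


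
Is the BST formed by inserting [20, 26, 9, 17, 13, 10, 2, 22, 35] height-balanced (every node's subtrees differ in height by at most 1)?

Tree (level-order array): [20, 9, 26, 2, 17, 22, 35, None, None, 13, None, None, None, None, None, 10]
Definition: a tree is height-balanced if, at every node, |h(left) - h(right)| <= 1 (empty subtree has height -1).
Bottom-up per-node check:
  node 2: h_left=-1, h_right=-1, diff=0 [OK], height=0
  node 10: h_left=-1, h_right=-1, diff=0 [OK], height=0
  node 13: h_left=0, h_right=-1, diff=1 [OK], height=1
  node 17: h_left=1, h_right=-1, diff=2 [FAIL (|1--1|=2 > 1)], height=2
  node 9: h_left=0, h_right=2, diff=2 [FAIL (|0-2|=2 > 1)], height=3
  node 22: h_left=-1, h_right=-1, diff=0 [OK], height=0
  node 35: h_left=-1, h_right=-1, diff=0 [OK], height=0
  node 26: h_left=0, h_right=0, diff=0 [OK], height=1
  node 20: h_left=3, h_right=1, diff=2 [FAIL (|3-1|=2 > 1)], height=4
Node 17 violates the condition: |1 - -1| = 2 > 1.
Result: Not balanced


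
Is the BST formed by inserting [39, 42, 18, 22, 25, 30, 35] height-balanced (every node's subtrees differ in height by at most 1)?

Tree (level-order array): [39, 18, 42, None, 22, None, None, None, 25, None, 30, None, 35]
Definition: a tree is height-balanced if, at every node, |h(left) - h(right)| <= 1 (empty subtree has height -1).
Bottom-up per-node check:
  node 35: h_left=-1, h_right=-1, diff=0 [OK], height=0
  node 30: h_left=-1, h_right=0, diff=1 [OK], height=1
  node 25: h_left=-1, h_right=1, diff=2 [FAIL (|-1-1|=2 > 1)], height=2
  node 22: h_left=-1, h_right=2, diff=3 [FAIL (|-1-2|=3 > 1)], height=3
  node 18: h_left=-1, h_right=3, diff=4 [FAIL (|-1-3|=4 > 1)], height=4
  node 42: h_left=-1, h_right=-1, diff=0 [OK], height=0
  node 39: h_left=4, h_right=0, diff=4 [FAIL (|4-0|=4 > 1)], height=5
Node 25 violates the condition: |-1 - 1| = 2 > 1.
Result: Not balanced


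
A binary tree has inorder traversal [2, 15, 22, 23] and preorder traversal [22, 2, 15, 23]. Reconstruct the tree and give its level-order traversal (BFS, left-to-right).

Inorder:  [2, 15, 22, 23]
Preorder: [22, 2, 15, 23]
Algorithm: preorder visits root first, so consume preorder in order;
for each root, split the current inorder slice at that value into
left-subtree inorder and right-subtree inorder, then recurse.
Recursive splits:
  root=22; inorder splits into left=[2, 15], right=[23]
  root=2; inorder splits into left=[], right=[15]
  root=15; inorder splits into left=[], right=[]
  root=23; inorder splits into left=[], right=[]
Reconstructed level-order: [22, 2, 23, 15]


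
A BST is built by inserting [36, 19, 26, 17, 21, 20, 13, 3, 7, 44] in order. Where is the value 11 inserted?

Starting tree (level order): [36, 19, 44, 17, 26, None, None, 13, None, 21, None, 3, None, 20, None, None, 7]
Insertion path: 36 -> 19 -> 17 -> 13 -> 3 -> 7
Result: insert 11 as right child of 7
Final tree (level order): [36, 19, 44, 17, 26, None, None, 13, None, 21, None, 3, None, 20, None, None, 7, None, None, None, 11]


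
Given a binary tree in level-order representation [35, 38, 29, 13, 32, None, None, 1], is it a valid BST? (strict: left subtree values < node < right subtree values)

Level-order array: [35, 38, 29, 13, 32, None, None, 1]
Validate using subtree bounds (lo, hi): at each node, require lo < value < hi,
then recurse left with hi=value and right with lo=value.
Preorder trace (stopping at first violation):
  at node 35 with bounds (-inf, +inf): OK
  at node 38 with bounds (-inf, 35): VIOLATION
Node 38 violates its bound: not (-inf < 38 < 35).
Result: Not a valid BST


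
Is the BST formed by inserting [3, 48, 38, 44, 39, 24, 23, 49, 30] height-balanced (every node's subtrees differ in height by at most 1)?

Tree (level-order array): [3, None, 48, 38, 49, 24, 44, None, None, 23, 30, 39]
Definition: a tree is height-balanced if, at every node, |h(left) - h(right)| <= 1 (empty subtree has height -1).
Bottom-up per-node check:
  node 23: h_left=-1, h_right=-1, diff=0 [OK], height=0
  node 30: h_left=-1, h_right=-1, diff=0 [OK], height=0
  node 24: h_left=0, h_right=0, diff=0 [OK], height=1
  node 39: h_left=-1, h_right=-1, diff=0 [OK], height=0
  node 44: h_left=0, h_right=-1, diff=1 [OK], height=1
  node 38: h_left=1, h_right=1, diff=0 [OK], height=2
  node 49: h_left=-1, h_right=-1, diff=0 [OK], height=0
  node 48: h_left=2, h_right=0, diff=2 [FAIL (|2-0|=2 > 1)], height=3
  node 3: h_left=-1, h_right=3, diff=4 [FAIL (|-1-3|=4 > 1)], height=4
Node 48 violates the condition: |2 - 0| = 2 > 1.
Result: Not balanced
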